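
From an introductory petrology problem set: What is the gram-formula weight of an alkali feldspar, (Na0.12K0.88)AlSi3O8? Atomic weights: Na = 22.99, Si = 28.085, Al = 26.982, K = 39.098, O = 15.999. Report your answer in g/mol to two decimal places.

The formula mass is the sum 0.12*22.99 + 0.88*39.098 + 1*26.982 + 3*28.085 + 8*15.999.

276.39 g/mol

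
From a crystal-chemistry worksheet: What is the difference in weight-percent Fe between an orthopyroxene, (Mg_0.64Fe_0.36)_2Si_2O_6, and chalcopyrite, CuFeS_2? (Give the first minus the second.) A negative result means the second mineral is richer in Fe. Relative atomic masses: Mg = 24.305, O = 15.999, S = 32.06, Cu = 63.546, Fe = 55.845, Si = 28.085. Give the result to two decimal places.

M((Mg_0.64Fe_0.36)_2Si_2O_6) = 223.483 g/mol, so wt% Fe = 40.208/223.483 × 100 = 17.99%.
M(CuFeS_2) = 183.511 g/mol, so wt% Fe = 55.845/183.511 × 100 = 30.43%.
17.99 − 30.43 = -12.44 pp.

-12.44 percentage points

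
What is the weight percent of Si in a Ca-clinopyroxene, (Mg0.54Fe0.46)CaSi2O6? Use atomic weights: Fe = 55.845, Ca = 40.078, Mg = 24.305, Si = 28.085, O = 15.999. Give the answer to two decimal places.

24.31 mass %

Formula mass = 0.54*24.305 + 0.46*55.845 + 1*40.078 + 2*28.085 + 6*15.999 = 231.055 g/mol, of which 56.170 g is Si.
So Si makes up 56.170/231.055 = 0.2431 of the mass, i.e. 24.31%.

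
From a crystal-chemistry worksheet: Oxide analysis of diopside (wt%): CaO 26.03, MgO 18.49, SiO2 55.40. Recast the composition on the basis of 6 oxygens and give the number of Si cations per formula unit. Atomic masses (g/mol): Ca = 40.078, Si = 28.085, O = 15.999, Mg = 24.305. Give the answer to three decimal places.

1.999 Si apfu

26.03 wt% CaO ÷ 56.077 g/mol = 0.46418 mol, giving 0.46418 Ca and 0.46418 O.
18.49 wt% MgO ÷ 40.304 g/mol = 0.45876 mol, giving 0.45876 Mg and 0.45876 O.
55.40 wt% SiO2 ÷ 60.083 g/mol = 0.92206 mol, giving 0.92206 Si and 1.84412 O.
Oxygen sums to 2.76706; scaling by 6/2.76706 = 2.16837 puts the formula on 6 O.
Si: 0.92206 × 2.16837 = 1.999 atoms per formula unit.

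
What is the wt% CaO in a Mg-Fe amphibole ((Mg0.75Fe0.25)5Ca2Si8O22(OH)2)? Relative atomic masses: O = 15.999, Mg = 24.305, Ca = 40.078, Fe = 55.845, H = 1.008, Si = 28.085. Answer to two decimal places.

13.17 wt%

Formula mass = 851.778 g/mol.
2 Ca → 2.0000 mol CaO per formula unit; M(CaO) = 56.077, so CaO mass = 112.154 g.
112.154/851.778 × 100 = 13.17 wt%.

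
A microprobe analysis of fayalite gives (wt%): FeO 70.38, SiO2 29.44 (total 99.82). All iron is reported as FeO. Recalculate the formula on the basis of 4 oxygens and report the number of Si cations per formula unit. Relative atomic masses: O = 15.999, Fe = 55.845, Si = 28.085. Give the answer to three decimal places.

FeO (M=71.844): mol = 0.97962; Fe = 0.97962, O = 0.97962.
SiO2 (M=60.083): mol = 0.48999; Si = 0.48999, O = 0.97998.
ΣO = 1.95960; factor = 4/ΣO = 2.04123.
Si apfu = 0.48999 × 2.04123 = 1.000.

1.000 Si apfu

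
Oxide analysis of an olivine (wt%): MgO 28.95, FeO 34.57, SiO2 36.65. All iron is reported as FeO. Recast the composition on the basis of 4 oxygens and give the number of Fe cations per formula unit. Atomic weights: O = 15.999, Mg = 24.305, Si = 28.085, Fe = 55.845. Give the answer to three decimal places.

0.796 Fe apfu

MgO (M=40.304): mol = 0.71829; Mg = 0.71829, O = 0.71829.
FeO (M=71.844): mol = 0.48118; Fe = 0.48118, O = 0.48118.
SiO2 (M=60.083): mol = 0.60999; Si = 0.60999, O = 1.21998.
ΣO = 2.41945; factor = 4/ΣO = 1.65327.
Fe apfu = 0.48118 × 1.65327 = 0.796.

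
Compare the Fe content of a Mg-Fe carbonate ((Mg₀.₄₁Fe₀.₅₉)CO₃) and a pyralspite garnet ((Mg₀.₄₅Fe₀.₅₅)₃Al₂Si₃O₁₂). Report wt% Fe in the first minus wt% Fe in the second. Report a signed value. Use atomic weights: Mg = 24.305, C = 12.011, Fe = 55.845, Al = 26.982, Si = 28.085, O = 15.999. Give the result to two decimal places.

11.77 percentage points

First mineral: 32.949 g Fe in 102.922 g formula = 32.01 wt% Fe.
Second mineral: 92.144 g Fe in 455.163 g formula = 20.24 wt% Fe.
32.01% − 20.24% gives a difference of 11.77 percentage points.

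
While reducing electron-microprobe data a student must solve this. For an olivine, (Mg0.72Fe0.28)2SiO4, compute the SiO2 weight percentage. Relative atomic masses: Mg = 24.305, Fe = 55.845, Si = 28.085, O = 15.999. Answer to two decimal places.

37.94 wt%

Molar mass of (Mg0.72Fe0.28)2SiO4 = 1.44×24.305 + 0.56×55.845 + 1×28.085 + 4×15.999 = 158.353 g/mol.
Each formula unit contains 1 Si, equivalent to 1/1 = 1.0000 mol SiO2.
M(SiO2) = 1×28.085 + 2×15.999 = 60.083 g/mol.
Mass of SiO2 per formula unit = 1.0000 × 60.083 = 60.083 g.
SiO2 wt% = 60.083 / 158.353 × 100 = 37.94%.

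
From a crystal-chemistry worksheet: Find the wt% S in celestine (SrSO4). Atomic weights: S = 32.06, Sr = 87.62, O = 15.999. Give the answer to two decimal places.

17.45 mass %

Formula mass = 1×87.62 + 1×32.06 + 4×15.999 = 183.676 g/mol, of which 32.060 g is S.
So S makes up 32.060/183.676 = 0.1745 of the mass, i.e. 17.45%.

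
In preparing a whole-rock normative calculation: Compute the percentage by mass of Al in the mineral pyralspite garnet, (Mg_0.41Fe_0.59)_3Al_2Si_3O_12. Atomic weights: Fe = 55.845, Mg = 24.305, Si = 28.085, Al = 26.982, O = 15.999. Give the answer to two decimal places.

M((Mg_0.41Fe_0.59)_3Al_2Si_3O_12) = 458.948 g/mol.
Al contributes 2 × 26.982 = 53.964 g per mole.
53.964/458.948 = 0.1176 → 11.76%.

11.76 mass %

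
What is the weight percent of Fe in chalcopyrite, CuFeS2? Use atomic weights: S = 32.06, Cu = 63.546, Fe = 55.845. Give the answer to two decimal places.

30.43 weight percent

Molar mass of CuFeS2: 1×63.546 + 1×55.845 + 2×32.06 = 183.511 g/mol.
Mass of Fe per formula unit: 1 × 55.845 = 55.845 g.
Weight fraction Fe = 55.845 / 183.511 = 0.3043.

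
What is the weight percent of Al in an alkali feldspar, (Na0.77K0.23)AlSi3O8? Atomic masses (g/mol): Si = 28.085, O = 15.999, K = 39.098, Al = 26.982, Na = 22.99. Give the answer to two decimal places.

Formula mass = 0.77·22.99 + 0.23·39.098 + 1·26.982 + 3·28.085 + 8·15.999 = 265.924 g/mol, of which 26.982 g is Al.
So Al makes up 26.982/265.924 = 0.1015 of the mass, i.e. 10.15%.

10.15 wt%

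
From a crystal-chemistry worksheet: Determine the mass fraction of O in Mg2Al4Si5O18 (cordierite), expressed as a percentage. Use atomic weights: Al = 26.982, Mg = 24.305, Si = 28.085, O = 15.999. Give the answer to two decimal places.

Formula mass = 2×24.305 + 4×26.982 + 5×28.085 + 18×15.999 = 584.945 g/mol, of which 287.982 g is O.
So O makes up 287.982/584.945 = 0.4923 of the mass, i.e. 49.23%.

49.23 wt%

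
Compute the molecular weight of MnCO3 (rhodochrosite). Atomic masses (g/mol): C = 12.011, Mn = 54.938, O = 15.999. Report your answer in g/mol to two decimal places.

Mn: 1 × 54.938 = 54.9380
C: 1 × 12.011 = 12.0110
O: 3 × 15.999 = 47.9970
Summing the contributions gives the formula mass.

114.95 g/mol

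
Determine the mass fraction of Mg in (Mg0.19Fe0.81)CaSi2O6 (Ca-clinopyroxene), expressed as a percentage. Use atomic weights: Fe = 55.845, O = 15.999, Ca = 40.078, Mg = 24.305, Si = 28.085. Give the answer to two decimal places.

Formula mass = 0.19×24.305 + 0.81×55.845 + 1×40.078 + 2×28.085 + 6×15.999 = 242.094 g/mol, of which 4.618 g is Mg.
So Mg makes up 4.618/242.094 = 0.0191 of the mass, i.e. 1.91%.

1.91 weight percent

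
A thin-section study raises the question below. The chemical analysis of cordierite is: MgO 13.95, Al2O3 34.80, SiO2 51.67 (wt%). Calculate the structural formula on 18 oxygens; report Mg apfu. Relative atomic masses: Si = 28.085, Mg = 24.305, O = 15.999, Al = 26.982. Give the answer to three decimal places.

2.016 Mg apfu

MgO (M=40.304): mol = 0.34612; Mg = 0.34612, O = 0.34612.
Al2O3 (M=101.961): mol = 0.34131; Al = 0.68262, O = 1.02393.
SiO2 (M=60.083): mol = 0.85998; Si = 0.85998, O = 1.71996.
ΣO = 3.09001; factor = 18/ΣO = 5.82522.
Mg apfu = 0.34612 × 5.82522 = 2.016.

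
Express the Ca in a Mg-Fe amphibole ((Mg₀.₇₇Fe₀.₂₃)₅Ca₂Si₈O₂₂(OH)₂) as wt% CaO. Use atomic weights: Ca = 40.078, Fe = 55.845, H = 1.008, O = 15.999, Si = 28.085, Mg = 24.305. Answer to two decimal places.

M((Mg₀.₇₇Fe₀.₂₃)₅Ca₂Si₈O₂₂(OH)₂) = 848.624 g/mol; M(CaO) = 56.077 g/mol.
Moles CaO per formula unit = 2 Ca ÷ 1 = 2.0000.
CaO fraction = (2.0000 × 56.077) / 848.624 = 112.154/848.624 = 0.1322.

13.22 wt%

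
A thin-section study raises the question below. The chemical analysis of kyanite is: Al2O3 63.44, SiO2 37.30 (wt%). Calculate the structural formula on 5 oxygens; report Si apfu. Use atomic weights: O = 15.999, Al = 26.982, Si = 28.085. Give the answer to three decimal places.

0.999 Si apfu

63.44 wt% Al2O3 ÷ 101.961 g/mol = 0.62220 mol, giving 1.24440 Al and 1.86660 O.
37.30 wt% SiO2 ÷ 60.083 g/mol = 0.62081 mol, giving 0.62081 Si and 1.24162 O.
Oxygen sums to 3.10822; scaling by 5/3.10822 = 1.60864 puts the formula on 5 O.
Si: 0.62081 × 1.60864 = 0.999 atoms per formula unit.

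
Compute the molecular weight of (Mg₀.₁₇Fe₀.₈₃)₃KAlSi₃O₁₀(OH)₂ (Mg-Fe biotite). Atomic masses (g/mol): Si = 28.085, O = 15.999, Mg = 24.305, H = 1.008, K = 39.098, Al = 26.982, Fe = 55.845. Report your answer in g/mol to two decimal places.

495.79 g/mol

M = 0.51*24.305 + 2.49*55.845 + 1*39.098 + 1*26.982 + 3*28.085 + 12*15.999 + 2*1.008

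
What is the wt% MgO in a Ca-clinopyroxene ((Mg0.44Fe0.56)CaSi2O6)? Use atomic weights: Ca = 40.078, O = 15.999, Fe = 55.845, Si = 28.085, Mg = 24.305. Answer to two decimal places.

7.57 wt%

Molar mass of (Mg0.44Fe0.56)CaSi2O6 = 0.44×24.305 + 0.56×55.845 + 1×40.078 + 2×28.085 + 6×15.999 = 234.209 g/mol.
Each formula unit contains 0.44 Mg, equivalent to 0.44/1 = 0.4400 mol MgO.
M(MgO) = 1×24.305 + 1×15.999 = 40.304 g/mol.
Mass of MgO per formula unit = 0.4400 × 40.304 = 17.734 g.
MgO wt% = 17.734 / 234.209 × 100 = 7.57%.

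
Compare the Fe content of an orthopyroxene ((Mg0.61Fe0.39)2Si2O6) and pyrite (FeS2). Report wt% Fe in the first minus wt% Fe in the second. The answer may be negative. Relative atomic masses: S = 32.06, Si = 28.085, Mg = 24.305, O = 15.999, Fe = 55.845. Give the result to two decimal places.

-27.22 percentage points

First mineral: 43.559 g Fe in 225.375 g formula = 19.33 wt% Fe.
Second mineral: 55.845 g Fe in 119.965 g formula = 46.55 wt% Fe.
19.33% − 46.55% gives a difference of -27.22 percentage points.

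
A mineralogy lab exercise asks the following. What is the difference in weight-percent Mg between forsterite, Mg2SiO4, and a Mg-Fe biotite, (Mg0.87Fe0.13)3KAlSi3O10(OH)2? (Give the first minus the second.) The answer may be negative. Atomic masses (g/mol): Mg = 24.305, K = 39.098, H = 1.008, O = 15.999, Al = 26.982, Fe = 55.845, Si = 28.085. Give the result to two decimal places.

First mineral: 48.610 g Mg in 140.691 g formula = 34.55 wt% Mg.
Second mineral: 63.436 g Mg in 429.555 g formula = 14.77 wt% Mg.
34.55% − 14.77% gives a difference of 19.78 percentage points.

19.78 percentage points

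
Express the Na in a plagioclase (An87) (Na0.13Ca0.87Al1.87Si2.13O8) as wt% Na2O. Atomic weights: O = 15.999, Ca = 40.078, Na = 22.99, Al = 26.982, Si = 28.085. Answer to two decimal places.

Formula mass = 276.126 g/mol.
0.13 Na → 0.0650 mol Na2O per formula unit; M(Na2O) = 61.979, so Na2O mass = 4.029 g.
4.029/276.126 × 100 = 1.46 wt%.

1.46 wt%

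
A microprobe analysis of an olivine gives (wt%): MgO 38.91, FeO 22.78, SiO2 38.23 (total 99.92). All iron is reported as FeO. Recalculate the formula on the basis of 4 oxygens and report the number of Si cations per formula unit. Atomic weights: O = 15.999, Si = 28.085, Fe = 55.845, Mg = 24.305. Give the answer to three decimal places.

MgO (M=40.304): mol = 0.96541; Mg = 0.96541, O = 0.96541.
FeO (M=71.844): mol = 0.31708; Fe = 0.31708, O = 0.31708.
SiO2 (M=60.083): mol = 0.63629; Si = 0.63629, O = 1.27258.
ΣO = 2.55507; factor = 4/ΣO = 1.56551.
Si apfu = 0.63629 × 1.56551 = 0.996.

0.996 Si apfu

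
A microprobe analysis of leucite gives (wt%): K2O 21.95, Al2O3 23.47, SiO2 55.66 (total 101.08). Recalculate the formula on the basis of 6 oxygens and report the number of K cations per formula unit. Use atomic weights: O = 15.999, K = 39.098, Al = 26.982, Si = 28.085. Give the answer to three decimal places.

K2O: 21.95/94.195 = 0.23303 mol → 0.46606 mol K, 0.23303 mol O.
Al2O3: 23.47/101.961 = 0.23019 mol → 0.46038 mol Al, 0.69057 mol O.
SiO2: 55.66/60.083 = 0.92639 mol → 0.92639 mol Si, 1.85278 mol O.
Total oxygen = 2.77638 mol. Normalization factor = 6/2.77638 = 2.16109.
K per 6 O = 0.46606 × 2.16109 = 1.007.

1.007 K apfu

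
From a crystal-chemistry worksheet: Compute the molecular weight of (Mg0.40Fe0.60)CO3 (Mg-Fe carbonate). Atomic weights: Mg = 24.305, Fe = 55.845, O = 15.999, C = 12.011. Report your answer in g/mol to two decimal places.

103.24 g/mol

The formula mass is the sum 0.40(24.305) + 0.60(55.845) + 1(12.011) + 3(15.999).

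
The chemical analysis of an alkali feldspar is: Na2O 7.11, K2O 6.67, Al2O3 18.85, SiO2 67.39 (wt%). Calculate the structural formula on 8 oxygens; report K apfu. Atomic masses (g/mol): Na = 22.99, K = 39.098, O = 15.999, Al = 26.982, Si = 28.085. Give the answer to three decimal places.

Na2O: 7.11/61.979 = 0.11472 mol → 0.22944 mol Na, 0.11472 mol O.
K2O: 6.67/94.195 = 0.07081 mol → 0.14162 mol K, 0.07081 mol O.
Al2O3: 18.85/101.961 = 0.18487 mol → 0.36974 mol Al, 0.55461 mol O.
SiO2: 67.39/60.083 = 1.12162 mol → 1.12162 mol Si, 2.24324 mol O.
Total oxygen = 2.98338 mol. Normalization factor = 8/2.98338 = 2.68152.
K per 8 O = 0.14162 × 2.68152 = 0.380.

0.380 K apfu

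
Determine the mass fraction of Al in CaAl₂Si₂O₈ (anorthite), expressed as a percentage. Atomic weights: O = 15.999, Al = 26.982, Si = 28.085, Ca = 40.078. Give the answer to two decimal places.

Molar mass of CaAl₂Si₂O₈: 1·40.078 + 2·26.982 + 2·28.085 + 8·15.999 = 278.204 g/mol.
Mass of Al per formula unit: 2 × 26.982 = 53.964 g.
Weight fraction Al = 53.964 / 278.204 = 0.1940.

19.40 wt%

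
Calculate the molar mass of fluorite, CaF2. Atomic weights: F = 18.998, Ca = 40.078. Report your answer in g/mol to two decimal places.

78.07 g/mol

The formula mass is the sum 1·40.078 + 2·18.998.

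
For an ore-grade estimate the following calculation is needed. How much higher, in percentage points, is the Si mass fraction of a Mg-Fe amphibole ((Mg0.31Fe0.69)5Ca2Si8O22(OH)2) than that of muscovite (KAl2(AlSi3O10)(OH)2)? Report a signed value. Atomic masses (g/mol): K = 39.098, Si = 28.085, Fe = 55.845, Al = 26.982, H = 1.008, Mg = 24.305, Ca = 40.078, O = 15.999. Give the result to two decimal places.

3.24 percentage points

Si in (Mg0.31Fe0.69)5Ca2Si8O22(OH)2: molar mass 921.166 g/mol; 8×28.085 = 224.680 g → 24.39 wt%.
Si in KAl2(AlSi3O10)(OH)2: molar mass 398.303 g/mol; 3×28.085 = 84.255 g → 21.15 wt%.
Difference = 24.39 − 21.15 = 3.24 percentage points.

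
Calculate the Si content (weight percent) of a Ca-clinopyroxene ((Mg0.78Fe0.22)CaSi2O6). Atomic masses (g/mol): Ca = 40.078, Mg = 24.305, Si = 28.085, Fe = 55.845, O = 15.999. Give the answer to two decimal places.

M((Mg0.78Fe0.22)CaSi2O6) = 223.486 g/mol.
Si contributes 2 × 28.085 = 56.170 g per mole.
56.170/223.486 = 0.2513 → 25.13%.

25.13 weight percent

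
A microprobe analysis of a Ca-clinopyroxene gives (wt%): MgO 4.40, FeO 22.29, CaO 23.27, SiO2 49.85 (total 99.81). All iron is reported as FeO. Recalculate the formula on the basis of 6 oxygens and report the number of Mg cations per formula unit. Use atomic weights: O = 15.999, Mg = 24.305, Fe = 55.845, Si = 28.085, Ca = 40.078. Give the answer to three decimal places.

0.263 Mg apfu

4.40 wt% MgO ÷ 40.304 g/mol = 0.10917 mol, giving 0.10917 Mg and 0.10917 O.
22.29 wt% FeO ÷ 71.844 g/mol = 0.31026 mol, giving 0.31026 Fe and 0.31026 O.
23.27 wt% CaO ÷ 56.077 g/mol = 0.41497 mol, giving 0.41497 Ca and 0.41497 O.
49.85 wt% SiO2 ÷ 60.083 g/mol = 0.82969 mol, giving 0.82969 Si and 1.65938 O.
Oxygen sums to 2.49378; scaling by 6/2.49378 = 2.40599 puts the formula on 6 O.
Mg: 0.10917 × 2.40599 = 0.263 atoms per formula unit.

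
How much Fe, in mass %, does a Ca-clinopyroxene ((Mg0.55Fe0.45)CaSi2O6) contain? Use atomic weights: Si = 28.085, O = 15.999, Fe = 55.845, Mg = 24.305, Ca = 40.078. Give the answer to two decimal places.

10.89 mass %

Formula mass = 0.55·24.305 + 0.45·55.845 + 1·40.078 + 2·28.085 + 6·15.999 = 230.740 g/mol, of which 25.130 g is Fe.
So Fe makes up 25.130/230.740 = 0.1089 of the mass, i.e. 10.89%.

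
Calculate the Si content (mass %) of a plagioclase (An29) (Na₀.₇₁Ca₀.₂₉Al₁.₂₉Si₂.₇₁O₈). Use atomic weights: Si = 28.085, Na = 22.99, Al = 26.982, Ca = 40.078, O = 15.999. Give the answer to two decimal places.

Formula mass = 0.71*22.99 + 0.29*40.078 + 1.29*26.982 + 2.71*28.085 + 8*15.999 = 266.855 g/mol, of which 76.110 g is Si.
So Si makes up 76.110/266.855 = 0.2852 of the mass, i.e. 28.52%.

28.52 mass %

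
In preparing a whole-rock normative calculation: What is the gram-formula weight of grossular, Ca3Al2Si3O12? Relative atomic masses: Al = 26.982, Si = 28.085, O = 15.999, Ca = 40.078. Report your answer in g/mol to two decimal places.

Ca: 3 × 40.078 = 120.2340
Al: 2 × 26.982 = 53.9640
Si: 3 × 28.085 = 84.2550
O: 12 × 15.999 = 191.9880
Summing the contributions gives the formula mass.

450.44 g/mol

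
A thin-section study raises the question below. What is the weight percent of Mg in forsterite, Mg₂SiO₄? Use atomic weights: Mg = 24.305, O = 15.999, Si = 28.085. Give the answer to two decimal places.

34.55 wt%

M(Mg₂SiO₄) = 140.691 g/mol.
Mg contributes 2 × 24.305 = 48.610 g per mole.
48.610/140.691 = 0.3455 → 34.55%.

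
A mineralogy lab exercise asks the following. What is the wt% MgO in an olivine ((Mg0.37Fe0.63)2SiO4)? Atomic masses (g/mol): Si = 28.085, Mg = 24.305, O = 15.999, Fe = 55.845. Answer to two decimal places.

16.53 wt%

M((Mg0.37Fe0.63)2SiO4) = 180.431 g/mol; M(MgO) = 40.304 g/mol.
Moles MgO per formula unit = 0.74 Mg ÷ 1 = 0.7400.
MgO fraction = (0.7400 × 40.304) / 180.431 = 29.825/180.431 = 0.1653.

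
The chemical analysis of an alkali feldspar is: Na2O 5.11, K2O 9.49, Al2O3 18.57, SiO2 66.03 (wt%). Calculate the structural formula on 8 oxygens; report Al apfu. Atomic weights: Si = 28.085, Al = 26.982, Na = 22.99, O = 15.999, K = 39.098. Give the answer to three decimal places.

0.995 Al apfu

Na2O (M=61.979): mol = 0.08245; Na = 0.16490, O = 0.08245.
K2O (M=94.195): mol = 0.10075; K = 0.20150, O = 0.10075.
Al2O3 (M=101.961): mol = 0.18213; Al = 0.36426, O = 0.54639.
SiO2 (M=60.083): mol = 1.09898; Si = 1.09898, O = 2.19796.
ΣO = 2.92755; factor = 8/ΣO = 2.73266.
Al apfu = 0.36426 × 2.73266 = 0.995.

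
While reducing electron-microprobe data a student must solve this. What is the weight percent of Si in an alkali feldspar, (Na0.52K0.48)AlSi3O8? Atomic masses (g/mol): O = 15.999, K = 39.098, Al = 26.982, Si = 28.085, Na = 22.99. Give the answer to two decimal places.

Molar mass of (Na0.52K0.48)AlSi3O8: 0.52×22.99 + 0.48×39.098 + 1×26.982 + 3×28.085 + 8×15.999 = 269.951 g/mol.
Mass of Si per formula unit: 3 × 28.085 = 84.255 g.
Weight fraction Si = 84.255 / 269.951 = 0.3121.

31.21 wt%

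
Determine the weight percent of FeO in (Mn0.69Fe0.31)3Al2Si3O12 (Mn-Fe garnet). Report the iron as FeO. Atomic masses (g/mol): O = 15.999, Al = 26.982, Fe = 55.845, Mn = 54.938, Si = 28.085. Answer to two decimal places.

13.47 wt%

Formula mass = 495.865 g/mol.
0.93 Fe → 0.9300 mol FeO per formula unit; M(FeO) = 71.844, so FeO mass = 66.815 g.
66.815/495.865 × 100 = 13.47 wt%.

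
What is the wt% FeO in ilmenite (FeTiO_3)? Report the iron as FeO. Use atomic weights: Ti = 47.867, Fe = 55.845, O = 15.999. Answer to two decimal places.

47.36 wt%

Formula mass = 151.709 g/mol.
1 Fe → 1.0000 mol FeO per formula unit; M(FeO) = 71.844, so FeO mass = 71.844 g.
71.844/151.709 × 100 = 47.36 wt%.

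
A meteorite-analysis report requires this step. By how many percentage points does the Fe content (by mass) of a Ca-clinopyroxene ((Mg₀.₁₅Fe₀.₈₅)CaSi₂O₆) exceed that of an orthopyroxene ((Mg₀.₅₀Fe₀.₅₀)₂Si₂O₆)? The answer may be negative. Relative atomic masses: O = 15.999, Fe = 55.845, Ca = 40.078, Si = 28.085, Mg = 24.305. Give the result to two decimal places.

M((Mg₀.₁₅Fe₀.₈₅)CaSi₂O₆) = 243.356 g/mol, so wt% Fe = 47.468/243.356 × 100 = 19.51%.
M((Mg₀.₅₀Fe₀.₅₀)₂Si₂O₆) = 232.314 g/mol, so wt% Fe = 55.845/232.314 × 100 = 24.04%.
19.51 − 24.04 = -4.53 pp.

-4.53 percentage points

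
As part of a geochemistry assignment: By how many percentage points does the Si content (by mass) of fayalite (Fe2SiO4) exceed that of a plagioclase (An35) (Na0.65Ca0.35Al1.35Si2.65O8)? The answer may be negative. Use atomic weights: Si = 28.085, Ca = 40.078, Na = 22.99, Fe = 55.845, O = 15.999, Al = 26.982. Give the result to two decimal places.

-14.01 percentage points

M(Fe2SiO4) = 203.771 g/mol, so wt% Si = 28.085/203.771 × 100 = 13.78%.
M(Na0.65Ca0.35Al1.35Si2.65O8) = 267.814 g/mol, so wt% Si = 74.425/267.814 × 100 = 27.79%.
13.78 − 27.79 = -14.01 pp.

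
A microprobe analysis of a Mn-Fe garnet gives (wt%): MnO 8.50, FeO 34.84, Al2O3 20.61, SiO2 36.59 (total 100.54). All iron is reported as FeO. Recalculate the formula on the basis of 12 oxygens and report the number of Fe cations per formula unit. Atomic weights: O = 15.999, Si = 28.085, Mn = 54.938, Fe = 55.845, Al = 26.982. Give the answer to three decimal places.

8.50 wt% MnO ÷ 70.937 g/mol = 0.11982 mol, giving 0.11982 Mn and 0.11982 O.
34.84 wt% FeO ÷ 71.844 g/mol = 0.48494 mol, giving 0.48494 Fe and 0.48494 O.
20.61 wt% Al2O3 ÷ 101.961 g/mol = 0.20214 mol, giving 0.40428 Al and 0.60642 O.
36.59 wt% SiO2 ÷ 60.083 g/mol = 0.60899 mol, giving 0.60899 Si and 1.21798 O.
Oxygen sums to 2.42916; scaling by 12/2.42916 = 4.93998 puts the formula on 12 O.
Fe: 0.48494 × 4.93998 = 2.396 atoms per formula unit.

2.396 Fe apfu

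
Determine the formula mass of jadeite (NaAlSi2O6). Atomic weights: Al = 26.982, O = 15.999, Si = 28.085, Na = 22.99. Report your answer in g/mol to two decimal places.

M = 1(22.99) + 1(26.982) + 2(28.085) + 6(15.999)

202.14 g/mol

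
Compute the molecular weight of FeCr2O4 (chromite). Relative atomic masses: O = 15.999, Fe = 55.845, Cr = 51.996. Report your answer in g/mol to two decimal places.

The formula mass is the sum 1*55.845 + 2*51.996 + 4*15.999.

223.83 g/mol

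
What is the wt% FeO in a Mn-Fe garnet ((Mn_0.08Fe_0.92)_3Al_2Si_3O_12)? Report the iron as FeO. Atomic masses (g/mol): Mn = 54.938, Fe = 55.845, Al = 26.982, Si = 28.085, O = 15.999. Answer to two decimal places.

Molar mass of (Mn_0.08Fe_0.92)_3Al_2Si_3O_12 = 0.24·54.938 + 2.76·55.845 + 2·26.982 + 3·28.085 + 12·15.999 = 497.524 g/mol.
Each formula unit contains 2.76 Fe, equivalent to 2.76/1 = 2.7600 mol FeO.
M(FeO) = 1×55.845 + 1×15.999 = 71.844 g/mol.
Mass of FeO per formula unit = 2.7600 × 71.844 = 198.289 g.
FeO wt% = 198.289 / 497.524 × 100 = 39.86%.

39.86 wt%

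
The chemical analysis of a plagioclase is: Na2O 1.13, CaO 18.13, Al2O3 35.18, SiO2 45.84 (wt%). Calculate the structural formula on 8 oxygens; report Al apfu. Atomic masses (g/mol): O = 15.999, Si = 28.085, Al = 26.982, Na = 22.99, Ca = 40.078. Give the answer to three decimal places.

1.902 Al apfu

1.13 wt% Na2O ÷ 61.979 g/mol = 0.01823 mol, giving 0.03646 Na and 0.01823 O.
18.13 wt% CaO ÷ 56.077 g/mol = 0.32331 mol, giving 0.32331 Ca and 0.32331 O.
35.18 wt% Al2O3 ÷ 101.961 g/mol = 0.34503 mol, giving 0.69006 Al and 1.03509 O.
45.84 wt% SiO2 ÷ 60.083 g/mol = 0.76294 mol, giving 0.76294 Si and 1.52588 O.
Oxygen sums to 2.90251; scaling by 8/2.90251 = 2.75624 puts the formula on 8 O.
Al: 0.69006 × 2.75624 = 1.902 atoms per formula unit.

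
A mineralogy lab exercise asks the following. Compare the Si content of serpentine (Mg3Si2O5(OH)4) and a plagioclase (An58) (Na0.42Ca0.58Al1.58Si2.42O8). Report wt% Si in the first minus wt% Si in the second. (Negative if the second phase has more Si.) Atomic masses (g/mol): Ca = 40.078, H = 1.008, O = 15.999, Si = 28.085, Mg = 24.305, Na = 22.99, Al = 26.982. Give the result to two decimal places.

-4.76 percentage points

M(Mg3Si2O5(OH)4) = 277.108 g/mol, so wt% Si = 56.170/277.108 × 100 = 20.27%.
M(Na0.42Ca0.58Al1.58Si2.42O8) = 271.490 g/mol, so wt% Si = 67.966/271.490 × 100 = 25.03%.
20.27 − 25.03 = -4.76 pp.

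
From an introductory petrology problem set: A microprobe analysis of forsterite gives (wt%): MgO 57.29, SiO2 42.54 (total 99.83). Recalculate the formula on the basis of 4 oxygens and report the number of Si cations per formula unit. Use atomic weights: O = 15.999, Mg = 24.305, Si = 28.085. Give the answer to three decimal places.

MgO: 57.29/40.304 = 1.42145 mol → 1.42145 mol Mg, 1.42145 mol O.
SiO2: 42.54/60.083 = 0.70802 mol → 0.70802 mol Si, 1.41604 mol O.
Total oxygen = 2.83749 mol. Normalization factor = 4/2.83749 = 1.40970.
Si per 4 O = 0.70802 × 1.40970 = 0.998.

0.998 Si apfu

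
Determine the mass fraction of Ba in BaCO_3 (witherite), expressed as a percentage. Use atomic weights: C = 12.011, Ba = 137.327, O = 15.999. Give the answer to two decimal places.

Formula mass = 1×137.327 + 1×12.011 + 3×15.999 = 197.335 g/mol, of which 137.327 g is Ba.
So Ba makes up 137.327/197.335 = 0.6959 of the mass, i.e. 69.59%.

69.59 weight percent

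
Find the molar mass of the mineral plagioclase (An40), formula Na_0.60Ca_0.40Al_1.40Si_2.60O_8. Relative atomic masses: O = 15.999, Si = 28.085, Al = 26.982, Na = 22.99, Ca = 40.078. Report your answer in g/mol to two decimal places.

268.61 g/mol

Na: 0.60 × 22.99 = 13.7940
Ca: 0.40 × 40.078 = 16.0312
Al: 1.40 × 26.982 = 37.7748
Si: 2.60 × 28.085 = 73.0210
O: 8 × 15.999 = 127.9920
Summing the contributions gives the formula mass.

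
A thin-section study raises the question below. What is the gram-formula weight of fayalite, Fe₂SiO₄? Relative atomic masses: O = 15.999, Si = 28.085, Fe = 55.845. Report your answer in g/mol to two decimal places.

Fe: 2 × 55.845 = 111.6900
Si: 1 × 28.085 = 28.0850
O: 4 × 15.999 = 63.9960
Summing the contributions gives the formula mass.

203.77 g/mol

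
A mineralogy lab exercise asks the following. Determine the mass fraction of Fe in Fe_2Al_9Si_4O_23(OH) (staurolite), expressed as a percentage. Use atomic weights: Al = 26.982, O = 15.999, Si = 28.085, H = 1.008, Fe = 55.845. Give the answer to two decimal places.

13.11 mass %

Molar mass of Fe_2Al_9Si_4O_23(OH): 2×55.845 + 9×26.982 + 4×28.085 + 24×15.999 + 1×1.008 = 851.852 g/mol.
Mass of Fe per formula unit: 2 × 55.845 = 111.690 g.
Weight fraction Fe = 111.690 / 851.852 = 0.1311.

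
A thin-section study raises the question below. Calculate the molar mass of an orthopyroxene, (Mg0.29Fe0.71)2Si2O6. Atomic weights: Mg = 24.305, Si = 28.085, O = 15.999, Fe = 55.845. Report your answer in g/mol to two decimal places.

M = 0.58*24.305 + 1.42*55.845 + 2*28.085 + 6*15.999

245.56 g/mol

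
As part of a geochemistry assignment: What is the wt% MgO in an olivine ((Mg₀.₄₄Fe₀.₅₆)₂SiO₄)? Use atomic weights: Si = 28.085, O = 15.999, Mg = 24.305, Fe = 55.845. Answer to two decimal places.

20.15 wt%

Formula mass = 176.016 g/mol.
0.88 Mg → 0.8800 mol MgO per formula unit; M(MgO) = 40.304, so MgO mass = 35.468 g.
35.468/176.016 × 100 = 20.15 wt%.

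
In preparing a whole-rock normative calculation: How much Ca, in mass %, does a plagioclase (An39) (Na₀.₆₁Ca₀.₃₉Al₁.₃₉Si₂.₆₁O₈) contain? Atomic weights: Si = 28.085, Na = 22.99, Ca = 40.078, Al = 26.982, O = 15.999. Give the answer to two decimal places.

5.82 mass %

M(Na₀.₆₁Ca₀.₃₉Al₁.₃₉Si₂.₆₁O₈) = 268.453 g/mol.
Ca contributes 0.39 × 40.078 = 15.630 g per mole.
15.630/268.453 = 0.0582 → 5.82%.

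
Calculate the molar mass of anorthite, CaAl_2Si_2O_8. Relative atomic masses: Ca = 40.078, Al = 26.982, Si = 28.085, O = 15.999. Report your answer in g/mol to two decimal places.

Ca: 1 × 40.078 = 40.0780
Al: 2 × 26.982 = 53.9640
Si: 2 × 28.085 = 56.1700
O: 8 × 15.999 = 127.9920
Summing the contributions gives the formula mass.

278.20 g/mol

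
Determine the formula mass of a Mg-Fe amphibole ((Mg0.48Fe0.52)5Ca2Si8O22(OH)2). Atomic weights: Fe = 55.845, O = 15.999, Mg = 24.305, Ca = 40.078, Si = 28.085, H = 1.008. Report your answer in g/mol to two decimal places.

894.36 g/mol

M = 2.40×24.305 + 2.60×55.845 + 2×40.078 + 8×28.085 + 24×15.999 + 2×1.008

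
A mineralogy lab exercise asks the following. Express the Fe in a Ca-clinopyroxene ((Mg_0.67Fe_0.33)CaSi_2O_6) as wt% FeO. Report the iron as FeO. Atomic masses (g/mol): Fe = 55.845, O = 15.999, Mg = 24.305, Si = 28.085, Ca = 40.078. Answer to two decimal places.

10.45 wt%

Molar mass of (Mg_0.67Fe_0.33)CaSi_2O_6 = 0.67×24.305 + 0.33×55.845 + 1×40.078 + 2×28.085 + 6×15.999 = 226.955 g/mol.
Each formula unit contains 0.33 Fe, equivalent to 0.33/1 = 0.3300 mol FeO.
M(FeO) = 1×55.845 + 1×15.999 = 71.844 g/mol.
Mass of FeO per formula unit = 0.3300 × 71.844 = 23.709 g.
FeO wt% = 23.709 / 226.955 × 100 = 10.45%.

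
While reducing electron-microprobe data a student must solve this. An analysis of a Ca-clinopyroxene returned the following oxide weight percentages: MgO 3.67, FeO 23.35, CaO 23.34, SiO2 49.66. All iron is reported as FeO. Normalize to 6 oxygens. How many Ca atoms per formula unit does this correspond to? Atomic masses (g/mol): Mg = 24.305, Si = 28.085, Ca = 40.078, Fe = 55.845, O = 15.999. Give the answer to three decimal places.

MgO (M=40.304): mol = 0.09106; Mg = 0.09106, O = 0.09106.
FeO (M=71.844): mol = 0.32501; Fe = 0.32501, O = 0.32501.
CaO (M=56.077): mol = 0.41621; Ca = 0.41621, O = 0.41621.
SiO2 (M=60.083): mol = 0.82652; Si = 0.82652, O = 1.65304.
ΣO = 2.48532; factor = 6/ΣO = 2.41418.
Ca apfu = 0.41621 × 2.41418 = 1.005.

1.005 Ca apfu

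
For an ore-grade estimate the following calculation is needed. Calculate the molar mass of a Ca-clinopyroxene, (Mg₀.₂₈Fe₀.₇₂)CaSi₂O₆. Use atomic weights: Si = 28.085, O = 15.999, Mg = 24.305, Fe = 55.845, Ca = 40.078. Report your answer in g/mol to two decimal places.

239.26 g/mol

The formula mass is the sum 0.28*24.305 + 0.72*55.845 + 1*40.078 + 2*28.085 + 6*15.999.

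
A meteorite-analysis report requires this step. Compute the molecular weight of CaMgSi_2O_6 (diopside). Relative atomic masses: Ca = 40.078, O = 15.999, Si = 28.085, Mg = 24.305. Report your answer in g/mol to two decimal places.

216.55 g/mol

Ca: 1 × 40.078 = 40.0780
Mg: 1 × 24.305 = 24.3050
Si: 2 × 28.085 = 56.1700
O: 6 × 15.999 = 95.9940
Summing the contributions gives the formula mass.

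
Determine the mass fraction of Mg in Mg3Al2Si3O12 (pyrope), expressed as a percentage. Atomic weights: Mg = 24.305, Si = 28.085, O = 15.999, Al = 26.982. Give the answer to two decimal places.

18.09 wt%

Formula mass = 3·24.305 + 2·26.982 + 3·28.085 + 12·15.999 = 403.122 g/mol, of which 72.915 g is Mg.
So Mg makes up 72.915/403.122 = 0.1809 of the mass, i.e. 18.09%.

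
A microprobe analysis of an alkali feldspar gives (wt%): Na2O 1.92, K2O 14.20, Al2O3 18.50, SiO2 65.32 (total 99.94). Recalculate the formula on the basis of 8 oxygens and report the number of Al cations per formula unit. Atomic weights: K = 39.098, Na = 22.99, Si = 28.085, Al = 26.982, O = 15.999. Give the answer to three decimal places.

Na2O (M=61.979): mol = 0.03098; Na = 0.06196, O = 0.03098.
K2O (M=94.195): mol = 0.15075; K = 0.30150, O = 0.15075.
Al2O3 (M=101.961): mol = 0.18144; Al = 0.36288, O = 0.54432.
SiO2 (M=60.083): mol = 1.08716; Si = 1.08716, O = 2.17432.
ΣO = 2.90037; factor = 8/ΣO = 2.75827.
Al apfu = 0.36288 × 2.75827 = 1.001.

1.001 Al apfu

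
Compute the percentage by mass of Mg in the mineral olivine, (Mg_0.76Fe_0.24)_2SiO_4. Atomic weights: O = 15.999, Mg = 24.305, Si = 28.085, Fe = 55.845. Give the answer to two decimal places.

23.71 weight percent

Formula mass = 1.52*24.305 + 0.48*55.845 + 1*28.085 + 4*15.999 = 155.830 g/mol, of which 36.944 g is Mg.
So Mg makes up 36.944/155.830 = 0.2371 of the mass, i.e. 23.71%.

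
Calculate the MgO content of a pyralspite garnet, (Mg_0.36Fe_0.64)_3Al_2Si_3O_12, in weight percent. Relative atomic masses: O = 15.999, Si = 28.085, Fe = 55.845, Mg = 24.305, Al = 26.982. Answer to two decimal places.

Formula mass = 463.679 g/mol.
1.08 Mg → 1.0800 mol MgO per formula unit; M(MgO) = 40.304, so MgO mass = 43.528 g.
43.528/463.679 × 100 = 9.39 wt%.

9.39 wt%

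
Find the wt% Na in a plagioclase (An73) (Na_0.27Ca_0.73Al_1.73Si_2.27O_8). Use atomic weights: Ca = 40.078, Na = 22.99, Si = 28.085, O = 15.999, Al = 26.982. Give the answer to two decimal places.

2.27 wt%

M(Na_0.27Ca_0.73Al_1.73Si_2.27O_8) = 273.888 g/mol.
Na contributes 0.27 × 22.99 = 6.207 g per mole.
6.207/273.888 = 0.0227 → 2.27%.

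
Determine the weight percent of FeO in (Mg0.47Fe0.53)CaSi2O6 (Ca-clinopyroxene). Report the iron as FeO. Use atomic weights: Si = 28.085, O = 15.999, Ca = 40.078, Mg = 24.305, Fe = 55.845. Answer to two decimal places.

16.32 wt%

Formula mass = 233.263 g/mol.
0.53 Fe → 0.5300 mol FeO per formula unit; M(FeO) = 71.844, so FeO mass = 38.077 g.
38.077/233.263 × 100 = 16.32 wt%.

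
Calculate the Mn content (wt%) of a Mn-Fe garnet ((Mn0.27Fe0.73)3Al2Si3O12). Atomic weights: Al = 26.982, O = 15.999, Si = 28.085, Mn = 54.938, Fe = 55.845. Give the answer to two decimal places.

8.95 wt%

M((Mn0.27Fe0.73)3Al2Si3O12) = 497.007 g/mol.
Mn contributes 0.81 × 54.938 = 44.500 g per mole.
44.500/497.007 = 0.0895 → 8.95%.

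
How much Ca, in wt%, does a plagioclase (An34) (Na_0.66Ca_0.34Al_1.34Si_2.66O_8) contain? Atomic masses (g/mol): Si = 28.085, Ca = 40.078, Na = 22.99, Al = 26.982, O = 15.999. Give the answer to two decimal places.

M(Na_0.66Ca_0.34Al_1.34Si_2.66O_8) = 267.654 g/mol.
Ca contributes 0.34 × 40.078 = 13.627 g per mole.
13.627/267.654 = 0.0509 → 5.09%.

5.09 wt%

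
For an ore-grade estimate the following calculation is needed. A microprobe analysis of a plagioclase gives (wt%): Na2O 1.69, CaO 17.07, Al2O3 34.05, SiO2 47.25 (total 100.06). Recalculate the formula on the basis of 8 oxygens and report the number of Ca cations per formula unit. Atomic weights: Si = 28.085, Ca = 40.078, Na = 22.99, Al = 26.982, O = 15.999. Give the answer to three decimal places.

0.838 Ca apfu

Na2O: 1.69/61.979 = 0.02727 mol → 0.05454 mol Na, 0.02727 mol O.
CaO: 17.07/56.077 = 0.30440 mol → 0.30440 mol Ca, 0.30440 mol O.
Al2O3: 34.05/101.961 = 0.33395 mol → 0.66790 mol Al, 1.00185 mol O.
SiO2: 47.25/60.083 = 0.78641 mol → 0.78641 mol Si, 1.57282 mol O.
Total oxygen = 2.90634 mol. Normalization factor = 8/2.90634 = 2.75260.
Ca per 8 O = 0.30440 × 2.75260 = 0.838.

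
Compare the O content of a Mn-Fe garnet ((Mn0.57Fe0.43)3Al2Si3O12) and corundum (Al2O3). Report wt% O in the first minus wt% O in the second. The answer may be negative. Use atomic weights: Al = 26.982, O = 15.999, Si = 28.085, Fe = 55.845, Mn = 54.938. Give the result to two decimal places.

First mineral: 191.988 g O in 496.191 g formula = 38.69 wt% O.
Second mineral: 47.997 g O in 101.961 g formula = 47.07 wt% O.
38.69% − 47.07% gives a difference of -8.38 percentage points.

-8.38 percentage points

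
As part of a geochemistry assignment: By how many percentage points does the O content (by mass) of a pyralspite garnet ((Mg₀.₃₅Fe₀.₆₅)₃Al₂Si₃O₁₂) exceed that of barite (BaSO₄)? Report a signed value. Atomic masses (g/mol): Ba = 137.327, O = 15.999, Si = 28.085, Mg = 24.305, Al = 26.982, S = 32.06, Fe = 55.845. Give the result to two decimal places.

13.90 percentage points

M((Mg₀.₃₅Fe₀.₆₅)₃Al₂Si₃O₁₂) = 464.625 g/mol, so wt% O = 191.988/464.625 × 100 = 41.32%.
M(BaSO₄) = 233.383 g/mol, so wt% O = 63.996/233.383 × 100 = 27.42%.
41.32 − 27.42 = 13.90 pp.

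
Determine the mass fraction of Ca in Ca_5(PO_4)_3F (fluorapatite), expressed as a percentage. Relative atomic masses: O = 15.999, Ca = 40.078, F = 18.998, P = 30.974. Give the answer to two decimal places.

Molar mass of Ca_5(PO_4)_3F: 5·40.078 + 3·30.974 + 12·15.999 + 1·18.998 = 504.298 g/mol.
Mass of Ca per formula unit: 5 × 40.078 = 200.390 g.
Weight fraction Ca = 200.390 / 504.298 = 0.3974.

39.74 weight percent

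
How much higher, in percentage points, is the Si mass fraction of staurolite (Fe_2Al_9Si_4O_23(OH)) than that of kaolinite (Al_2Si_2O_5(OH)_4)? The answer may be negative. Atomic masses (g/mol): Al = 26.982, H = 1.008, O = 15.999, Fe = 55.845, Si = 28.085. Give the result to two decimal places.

-8.57 percentage points

Si in Fe_2Al_9Si_4O_23(OH): molar mass 851.852 g/mol; 4×28.085 = 112.340 g → 13.19 wt%.
Si in Al_2Si_2O_5(OH)_4: molar mass 258.157 g/mol; 2×28.085 = 56.170 g → 21.76 wt%.
Difference = 13.19 − 21.76 = -8.57 percentage points.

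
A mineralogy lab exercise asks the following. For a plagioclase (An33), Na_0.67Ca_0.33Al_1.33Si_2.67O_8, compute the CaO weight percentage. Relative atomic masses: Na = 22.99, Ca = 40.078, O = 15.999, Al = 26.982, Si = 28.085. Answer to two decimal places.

Formula mass = 267.494 g/mol.
0.33 Ca → 0.3300 mol CaO per formula unit; M(CaO) = 56.077, so CaO mass = 18.505 g.
18.505/267.494 × 100 = 6.92 wt%.

6.92 wt%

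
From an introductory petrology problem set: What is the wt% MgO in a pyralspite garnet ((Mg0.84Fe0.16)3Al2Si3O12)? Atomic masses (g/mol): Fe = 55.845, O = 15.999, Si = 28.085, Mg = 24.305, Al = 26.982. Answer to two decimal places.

24.28 wt%

M((Mg0.84Fe0.16)3Al2Si3O12) = 418.261 g/mol; M(MgO) = 40.304 g/mol.
Moles MgO per formula unit = 2.52 Mg ÷ 1 = 2.5200.
MgO fraction = (2.5200 × 40.304) / 418.261 = 101.566/418.261 = 0.2428.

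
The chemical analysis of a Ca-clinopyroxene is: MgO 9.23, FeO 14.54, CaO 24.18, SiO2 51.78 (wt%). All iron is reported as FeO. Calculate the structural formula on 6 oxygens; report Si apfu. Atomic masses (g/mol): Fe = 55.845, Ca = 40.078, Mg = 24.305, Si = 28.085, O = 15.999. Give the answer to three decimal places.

1.999 Si apfu

MgO (M=40.304): mol = 0.22901; Mg = 0.22901, O = 0.22901.
FeO (M=71.844): mol = 0.20238; Fe = 0.20238, O = 0.20238.
CaO (M=56.077): mol = 0.43119; Ca = 0.43119, O = 0.43119.
SiO2 (M=60.083): mol = 0.86181; Si = 0.86181, O = 1.72362.
ΣO = 2.58620; factor = 6/ΣO = 2.32001.
Si apfu = 0.86181 × 2.32001 = 1.999.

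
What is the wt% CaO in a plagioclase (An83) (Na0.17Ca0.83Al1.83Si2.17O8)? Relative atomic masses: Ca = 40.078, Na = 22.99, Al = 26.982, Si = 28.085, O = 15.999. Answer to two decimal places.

16.90 wt%

M(Na0.17Ca0.83Al1.83Si2.17O8) = 275.487 g/mol; M(CaO) = 56.077 g/mol.
Moles CaO per formula unit = 0.83 Ca ÷ 1 = 0.8300.
CaO fraction = (0.8300 × 56.077) / 275.487 = 46.544/275.487 = 0.1690.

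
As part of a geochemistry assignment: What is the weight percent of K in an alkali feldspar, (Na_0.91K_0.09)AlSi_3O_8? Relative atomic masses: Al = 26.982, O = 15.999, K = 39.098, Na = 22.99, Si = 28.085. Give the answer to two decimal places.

Molar mass of (Na_0.91K_0.09)AlSi_3O_8: 0.91×22.99 + 0.09×39.098 + 1×26.982 + 3×28.085 + 8×15.999 = 263.669 g/mol.
Mass of K per formula unit: 0.09 × 39.098 = 3.519 g.
Weight fraction K = 3.519 / 263.669 = 0.0133.

1.33 mass %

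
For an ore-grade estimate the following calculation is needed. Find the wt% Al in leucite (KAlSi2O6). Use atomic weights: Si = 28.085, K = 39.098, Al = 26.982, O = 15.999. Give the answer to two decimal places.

12.36 mass %

Formula mass = 1×39.098 + 1×26.982 + 2×28.085 + 6×15.999 = 218.244 g/mol, of which 26.982 g is Al.
So Al makes up 26.982/218.244 = 0.1236 of the mass, i.e. 12.36%.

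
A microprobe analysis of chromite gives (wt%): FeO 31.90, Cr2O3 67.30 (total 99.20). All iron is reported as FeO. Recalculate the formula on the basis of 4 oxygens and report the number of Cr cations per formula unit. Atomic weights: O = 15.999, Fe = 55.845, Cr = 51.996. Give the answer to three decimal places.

FeO (M=71.844): mol = 0.44402; Fe = 0.44402, O = 0.44402.
Cr2O3 (M=151.989): mol = 0.44280; Cr = 0.88560, O = 1.32840.
ΣO = 1.77242; factor = 4/ΣO = 2.25680.
Cr apfu = 0.88560 × 2.25680 = 1.999.

1.999 Cr apfu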